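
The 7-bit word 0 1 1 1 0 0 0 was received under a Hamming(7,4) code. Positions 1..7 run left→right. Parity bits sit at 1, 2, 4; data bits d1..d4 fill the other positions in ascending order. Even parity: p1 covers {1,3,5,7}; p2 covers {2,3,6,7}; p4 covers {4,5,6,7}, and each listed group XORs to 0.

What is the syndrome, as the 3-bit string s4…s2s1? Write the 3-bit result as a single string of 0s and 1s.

101

s1 (pos 1,3,5,7): 0⊕1⊕0⊕0 = 1
s2 (pos 2,3,6,7): 1⊕1⊕0⊕0 = 0
s4 (pos 4,5,6,7): 1⊕0⊕0⊕0 = 1
Syndrome s4…s1 = 101 → error at position 5.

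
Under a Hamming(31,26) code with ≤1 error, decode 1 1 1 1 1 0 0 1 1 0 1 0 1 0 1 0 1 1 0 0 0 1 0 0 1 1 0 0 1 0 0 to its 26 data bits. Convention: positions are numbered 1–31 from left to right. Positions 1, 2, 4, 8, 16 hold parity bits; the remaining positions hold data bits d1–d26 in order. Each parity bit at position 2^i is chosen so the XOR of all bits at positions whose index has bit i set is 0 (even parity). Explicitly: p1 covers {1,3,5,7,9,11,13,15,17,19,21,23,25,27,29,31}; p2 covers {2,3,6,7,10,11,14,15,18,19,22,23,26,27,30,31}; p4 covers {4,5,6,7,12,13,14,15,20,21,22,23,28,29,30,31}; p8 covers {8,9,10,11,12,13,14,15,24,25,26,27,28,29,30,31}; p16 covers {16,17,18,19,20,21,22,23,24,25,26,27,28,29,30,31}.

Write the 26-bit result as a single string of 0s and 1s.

11001010101110001001100100

s1 (pos 1,3,5,7,9,11,13,15,17,19,21,23,25,27,29,31): 1⊕1⊕1⊕0⊕1⊕1⊕1⊕1⊕1⊕0⊕0⊕0⊕1⊕0⊕1⊕0 = 0
s2 (pos 2,3,6,7,10,11,14,15,18,19,22,23,26,27,30,31): 1⊕1⊕0⊕0⊕0⊕1⊕0⊕1⊕1⊕0⊕1⊕0⊕1⊕0⊕0⊕0 = 1
s4 (pos 4,5,6,7,12,13,14,15,20,21,22,23,28,29,30,31): 1⊕1⊕0⊕0⊕0⊕1⊕0⊕1⊕0⊕0⊕1⊕0⊕0⊕1⊕0⊕0 = 0
s8 (pos 8,9,10,11,12,13,14,15,24,25,26,27,28,29,30,31): 1⊕1⊕0⊕1⊕0⊕1⊕0⊕1⊕0⊕1⊕1⊕0⊕0⊕1⊕0⊕0 = 0
s16 (pos 16,17,18,19,20,21,22,23,24,25,26,27,28,29,30,31): 0⊕1⊕1⊕0⊕0⊕0⊕1⊕0⊕0⊕1⊕1⊕0⊕0⊕1⊕0⊕0 = 0
Syndrome s16…s1 = 00010 → error at position 2.
Flip position 2: 1111100110101010110001001100100 → 1011100110101010110001001100100
Read data bits from positions 3,5,6,7,9,10,11,12,13,14,15,17,18,19,20,21,22,23,24,25,26,27,28,29,30,31: 11001010101110001001100100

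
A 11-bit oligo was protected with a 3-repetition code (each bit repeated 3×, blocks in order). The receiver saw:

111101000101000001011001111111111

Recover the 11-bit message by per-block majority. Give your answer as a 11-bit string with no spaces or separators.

Block 1 (111): 3 ones → 1
Block 2 (101): 2 ones → 1
Block 3 (000): 0 ones → 0
Block 4 (101): 2 ones → 1
Block 5 (000): 0 ones → 0
Block 6 (001): 1 one → 0
Block 7 (011): 2 ones → 1
Block 8 (001): 1 one → 0
Block 9 (111): 3 ones → 1
Block 10 (111): 3 ones → 1
Block 11 (111): 3 ones → 1

11010010111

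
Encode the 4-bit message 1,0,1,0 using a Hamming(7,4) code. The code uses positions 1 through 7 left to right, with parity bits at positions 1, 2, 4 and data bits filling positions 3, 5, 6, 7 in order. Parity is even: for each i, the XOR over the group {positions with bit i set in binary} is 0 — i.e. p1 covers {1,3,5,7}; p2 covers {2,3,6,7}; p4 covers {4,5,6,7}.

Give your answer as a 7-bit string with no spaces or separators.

1011010

Place data at non-parity positions: p1 p2 1 p4 0 1 0
p1 (pos 1,3,5,7): XOR of data positions = 1⊕0⊕0 = 1
p2 (pos 2,3,6,7): XOR of data positions = 1⊕1⊕0 = 0
p4 (pos 4,5,6,7): XOR of data positions = 0⊕1⊕0 = 1
Codeword: 1011010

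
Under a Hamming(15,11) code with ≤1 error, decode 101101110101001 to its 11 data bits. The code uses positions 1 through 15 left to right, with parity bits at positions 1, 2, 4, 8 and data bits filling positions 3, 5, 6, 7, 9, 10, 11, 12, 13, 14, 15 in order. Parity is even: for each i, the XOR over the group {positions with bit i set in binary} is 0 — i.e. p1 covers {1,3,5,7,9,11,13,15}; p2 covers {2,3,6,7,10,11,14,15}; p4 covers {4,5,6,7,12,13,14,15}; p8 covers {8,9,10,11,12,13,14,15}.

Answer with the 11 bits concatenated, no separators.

10010101001

s1 (pos 1,3,5,7,9,11,13,15): 1⊕1⊕0⊕1⊕0⊕0⊕0⊕1 = 0
s2 (pos 2,3,6,7,10,11,14,15): 0⊕1⊕1⊕1⊕1⊕0⊕0⊕1 = 1
s4 (pos 4,5,6,7,12,13,14,15): 1⊕0⊕1⊕1⊕1⊕0⊕0⊕1 = 1
s8 (pos 8,9,10,11,12,13,14,15): 1⊕0⊕1⊕0⊕1⊕0⊕0⊕1 = 0
Syndrome s8…s1 = 0110 → error at position 6.
Flip position 6: 101101110101001 → 101100110101001
Read data bits from positions 3,5,6,7,9,10,11,12,13,14,15: 10010101001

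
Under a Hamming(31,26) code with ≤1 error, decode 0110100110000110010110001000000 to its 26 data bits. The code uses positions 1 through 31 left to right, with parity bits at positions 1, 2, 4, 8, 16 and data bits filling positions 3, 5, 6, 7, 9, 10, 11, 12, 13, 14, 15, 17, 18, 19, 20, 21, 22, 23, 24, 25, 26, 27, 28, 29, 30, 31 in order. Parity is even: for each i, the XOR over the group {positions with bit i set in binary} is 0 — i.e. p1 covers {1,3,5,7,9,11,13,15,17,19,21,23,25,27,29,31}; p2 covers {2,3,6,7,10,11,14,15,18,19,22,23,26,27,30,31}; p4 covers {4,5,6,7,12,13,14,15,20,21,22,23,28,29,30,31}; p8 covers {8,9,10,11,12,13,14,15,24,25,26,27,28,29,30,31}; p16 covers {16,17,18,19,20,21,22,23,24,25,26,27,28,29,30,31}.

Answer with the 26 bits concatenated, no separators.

s1 (pos 1,3,5,7,9,11,13,15,17,19,21,23,25,27,29,31): 0⊕1⊕1⊕0⊕1⊕0⊕0⊕1⊕0⊕0⊕1⊕0⊕1⊕0⊕0⊕0 = 0
s2 (pos 2,3,6,7,10,11,14,15,18,19,22,23,26,27,30,31): 1⊕1⊕0⊕0⊕0⊕0⊕1⊕1⊕1⊕0⊕0⊕0⊕0⊕0⊕0⊕0 = 1
s4 (pos 4,5,6,7,12,13,14,15,20,21,22,23,28,29,30,31): 0⊕1⊕0⊕0⊕0⊕0⊕1⊕1⊕1⊕1⊕0⊕0⊕0⊕0⊕0⊕0 = 1
s8 (pos 8,9,10,11,12,13,14,15,24,25,26,27,28,29,30,31): 1⊕1⊕0⊕0⊕0⊕0⊕1⊕1⊕0⊕1⊕0⊕0⊕0⊕0⊕0⊕0 = 1
s16 (pos 16,17,18,19,20,21,22,23,24,25,26,27,28,29,30,31): 0⊕0⊕1⊕0⊕1⊕1⊕0⊕0⊕0⊕1⊕0⊕0⊕0⊕0⊕0⊕0 = 0
Syndrome s16…s1 = 01110 → error at position 14.
Flip position 14: 0110100110000110010110001000000 → 0110100110000010010110001000000
Read data bits from positions 3,5,6,7,9,10,11,12,13,14,15,17,18,19,20,21,22,23,24,25,26,27,28,29,30,31: 11001000001010110001000000

11001000001010110001000000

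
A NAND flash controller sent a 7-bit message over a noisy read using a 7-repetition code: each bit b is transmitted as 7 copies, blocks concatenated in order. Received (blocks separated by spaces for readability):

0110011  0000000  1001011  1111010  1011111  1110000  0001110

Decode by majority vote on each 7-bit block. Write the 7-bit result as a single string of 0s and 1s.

Block 1 (0110011): 4 ones → 1
Block 2 (0000000): 0 ones → 0
Block 3 (1001011): 4 ones → 1
Block 4 (1111010): 5 ones → 1
Block 5 (1011111): 6 ones → 1
Block 6 (1110000): 3 ones → 0
Block 7 (0001110): 3 ones → 0

1011100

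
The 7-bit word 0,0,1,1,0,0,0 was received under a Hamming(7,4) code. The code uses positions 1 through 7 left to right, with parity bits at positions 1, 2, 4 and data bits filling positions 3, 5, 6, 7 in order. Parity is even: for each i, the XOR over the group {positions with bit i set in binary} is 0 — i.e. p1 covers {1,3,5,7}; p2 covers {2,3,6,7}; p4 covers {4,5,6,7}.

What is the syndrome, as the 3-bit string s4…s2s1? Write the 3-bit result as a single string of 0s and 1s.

s1 (pos 1,3,5,7): 0⊕1⊕0⊕0 = 1
s2 (pos 2,3,6,7): 0⊕1⊕0⊕0 = 1
s4 (pos 4,5,6,7): 1⊕0⊕0⊕0 = 1
Syndrome s4…s1 = 111 → error at position 7.

111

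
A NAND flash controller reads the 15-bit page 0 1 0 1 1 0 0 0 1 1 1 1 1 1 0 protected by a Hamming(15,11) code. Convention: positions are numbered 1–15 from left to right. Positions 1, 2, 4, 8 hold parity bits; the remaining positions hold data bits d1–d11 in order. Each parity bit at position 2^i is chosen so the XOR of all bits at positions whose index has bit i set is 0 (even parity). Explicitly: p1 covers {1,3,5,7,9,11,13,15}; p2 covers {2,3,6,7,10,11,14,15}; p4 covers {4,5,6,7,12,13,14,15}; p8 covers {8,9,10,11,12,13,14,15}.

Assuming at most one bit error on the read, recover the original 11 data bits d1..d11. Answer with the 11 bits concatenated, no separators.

s1 (pos 1,3,5,7,9,11,13,15): 0⊕0⊕1⊕0⊕1⊕1⊕1⊕0 = 0
s2 (pos 2,3,6,7,10,11,14,15): 1⊕0⊕0⊕0⊕1⊕1⊕1⊕0 = 0
s4 (pos 4,5,6,7,12,13,14,15): 1⊕1⊕0⊕0⊕1⊕1⊕1⊕0 = 1
s8 (pos 8,9,10,11,12,13,14,15): 0⊕1⊕1⊕1⊕1⊕1⊕1⊕0 = 0
Syndrome s8…s1 = 0100 → error at position 4.
Flip position 4: 010110001111110 → 010010001111110
Read data bits from positions 3,5,6,7,9,10,11,12,13,14,15: 01001111110

01001111110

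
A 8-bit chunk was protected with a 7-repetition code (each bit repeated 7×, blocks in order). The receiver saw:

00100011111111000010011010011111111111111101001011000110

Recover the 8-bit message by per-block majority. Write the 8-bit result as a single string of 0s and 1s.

01011100

Block 1 (0010001): 2 ones → 0
Block 2 (1111111): 7 ones → 1
Block 3 (0000100): 1 one → 0
Block 4 (1101001): 4 ones → 1
Block 5 (1111111): 7 ones → 1
Block 6 (1111111): 7 ones → 1
Block 7 (0100101): 3 ones → 0
Block 8 (1000110): 3 ones → 0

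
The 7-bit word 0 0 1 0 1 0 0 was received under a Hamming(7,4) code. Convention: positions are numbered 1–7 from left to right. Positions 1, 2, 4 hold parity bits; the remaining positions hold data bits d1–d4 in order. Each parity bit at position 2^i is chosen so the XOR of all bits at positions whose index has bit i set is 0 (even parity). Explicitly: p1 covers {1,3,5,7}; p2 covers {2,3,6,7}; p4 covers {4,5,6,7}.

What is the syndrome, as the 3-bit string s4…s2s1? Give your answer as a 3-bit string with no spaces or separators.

110

s1 (pos 1,3,5,7): 0⊕1⊕1⊕0 = 0
s2 (pos 2,3,6,7): 0⊕1⊕0⊕0 = 1
s4 (pos 4,5,6,7): 0⊕1⊕0⊕0 = 1
Syndrome s4…s1 = 110 → error at position 6.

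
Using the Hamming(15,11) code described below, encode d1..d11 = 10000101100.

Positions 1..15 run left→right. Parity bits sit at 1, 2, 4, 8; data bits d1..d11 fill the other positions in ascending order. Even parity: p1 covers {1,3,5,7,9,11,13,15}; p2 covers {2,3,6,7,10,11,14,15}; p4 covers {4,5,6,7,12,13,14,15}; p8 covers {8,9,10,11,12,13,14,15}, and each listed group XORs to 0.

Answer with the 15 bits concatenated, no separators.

Place data at non-parity positions: p1 p2 1 p4 0 0 0 p8 0 1 0 1 1 0 0
p1 (pos 1,3,5,7,9,11,13,15): XOR of data positions = 1⊕0⊕0⊕0⊕0⊕1⊕0 = 0
p2 (pos 2,3,6,7,10,11,14,15): XOR of data positions = 1⊕0⊕0⊕1⊕0⊕0⊕0 = 0
p4 (pos 4,5,6,7,12,13,14,15): XOR of data positions = 0⊕0⊕0⊕1⊕1⊕0⊕0 = 0
p8 (pos 8,9,10,11,12,13,14,15): XOR of data positions = 0⊕1⊕0⊕1⊕1⊕0⊕0 = 1
Codeword: 001000010101100

001000010101100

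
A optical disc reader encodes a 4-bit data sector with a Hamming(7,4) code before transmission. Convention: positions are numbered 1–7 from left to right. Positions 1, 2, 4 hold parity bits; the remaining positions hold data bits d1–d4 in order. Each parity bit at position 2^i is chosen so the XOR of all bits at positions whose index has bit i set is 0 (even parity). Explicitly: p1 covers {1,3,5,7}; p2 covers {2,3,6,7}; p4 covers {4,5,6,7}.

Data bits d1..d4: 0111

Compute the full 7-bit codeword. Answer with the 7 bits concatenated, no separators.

Place data at non-parity positions: p1 p2 0 p4 1 1 1
p1 (pos 1,3,5,7): XOR of data positions = 0⊕1⊕1 = 0
p2 (pos 2,3,6,7): XOR of data positions = 0⊕1⊕1 = 0
p4 (pos 4,5,6,7): XOR of data positions = 1⊕1⊕1 = 1
Codeword: 0001111

0001111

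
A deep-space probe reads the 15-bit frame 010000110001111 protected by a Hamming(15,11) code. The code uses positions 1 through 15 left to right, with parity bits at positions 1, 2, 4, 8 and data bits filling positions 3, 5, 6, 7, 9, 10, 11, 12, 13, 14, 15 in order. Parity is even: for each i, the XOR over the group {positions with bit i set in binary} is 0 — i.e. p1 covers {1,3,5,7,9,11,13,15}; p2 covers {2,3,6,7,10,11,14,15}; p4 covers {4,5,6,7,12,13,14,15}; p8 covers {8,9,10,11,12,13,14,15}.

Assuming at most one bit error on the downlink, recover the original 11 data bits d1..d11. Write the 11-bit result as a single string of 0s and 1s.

00010001011

s1 (pos 1,3,5,7,9,11,13,15): 0⊕0⊕0⊕1⊕0⊕0⊕1⊕1 = 1
s2 (pos 2,3,6,7,10,11,14,15): 1⊕0⊕0⊕1⊕0⊕0⊕1⊕1 = 0
s4 (pos 4,5,6,7,12,13,14,15): 0⊕0⊕0⊕1⊕1⊕1⊕1⊕1 = 1
s8 (pos 8,9,10,11,12,13,14,15): 1⊕0⊕0⊕0⊕1⊕1⊕1⊕1 = 1
Syndrome s8…s1 = 1101 → error at position 13.
Flip position 13: 010000110001111 → 010000110001011
Read data bits from positions 3,5,6,7,9,10,11,12,13,14,15: 00010001011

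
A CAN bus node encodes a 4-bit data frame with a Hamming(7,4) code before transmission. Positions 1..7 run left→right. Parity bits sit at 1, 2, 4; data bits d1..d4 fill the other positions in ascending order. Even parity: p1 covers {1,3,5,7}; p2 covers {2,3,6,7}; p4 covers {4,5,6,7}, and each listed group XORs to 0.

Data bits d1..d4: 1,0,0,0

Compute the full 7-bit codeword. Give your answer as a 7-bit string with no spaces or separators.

1110000

Place data at non-parity positions: p1 p2 1 p4 0 0 0
p1 (pos 1,3,5,7): XOR of data positions = 1⊕0⊕0 = 1
p2 (pos 2,3,6,7): XOR of data positions = 1⊕0⊕0 = 1
p4 (pos 4,5,6,7): XOR of data positions = 0⊕0⊕0 = 0
Codeword: 1110000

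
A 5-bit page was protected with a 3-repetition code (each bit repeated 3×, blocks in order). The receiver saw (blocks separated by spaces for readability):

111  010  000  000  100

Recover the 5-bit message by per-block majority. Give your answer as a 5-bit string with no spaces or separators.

Block 1 (111): 3 ones → 1
Block 2 (010): 1 one → 0
Block 3 (000): 0 ones → 0
Block 4 (000): 0 ones → 0
Block 5 (100): 1 one → 0

10000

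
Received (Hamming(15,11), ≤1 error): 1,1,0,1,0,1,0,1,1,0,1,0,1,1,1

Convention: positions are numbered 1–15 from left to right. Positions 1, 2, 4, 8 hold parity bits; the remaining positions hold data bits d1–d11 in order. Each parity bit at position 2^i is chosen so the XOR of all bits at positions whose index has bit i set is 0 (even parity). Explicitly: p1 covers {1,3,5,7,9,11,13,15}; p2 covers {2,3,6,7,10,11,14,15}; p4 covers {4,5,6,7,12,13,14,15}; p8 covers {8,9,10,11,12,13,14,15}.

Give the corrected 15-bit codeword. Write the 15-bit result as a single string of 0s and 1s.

110101111010111

s1 (pos 1,3,5,7,9,11,13,15): 1⊕0⊕0⊕0⊕1⊕1⊕1⊕1 = 1
s2 (pos 2,3,6,7,10,11,14,15): 1⊕0⊕1⊕0⊕0⊕1⊕1⊕1 = 1
s4 (pos 4,5,6,7,12,13,14,15): 1⊕0⊕1⊕0⊕0⊕1⊕1⊕1 = 1
s8 (pos 8,9,10,11,12,13,14,15): 1⊕1⊕0⊕1⊕0⊕1⊕1⊕1 = 0
Syndrome s8…s1 = 0111 → error at position 7.
Flip position 7: 110101011010111 → 110101111010111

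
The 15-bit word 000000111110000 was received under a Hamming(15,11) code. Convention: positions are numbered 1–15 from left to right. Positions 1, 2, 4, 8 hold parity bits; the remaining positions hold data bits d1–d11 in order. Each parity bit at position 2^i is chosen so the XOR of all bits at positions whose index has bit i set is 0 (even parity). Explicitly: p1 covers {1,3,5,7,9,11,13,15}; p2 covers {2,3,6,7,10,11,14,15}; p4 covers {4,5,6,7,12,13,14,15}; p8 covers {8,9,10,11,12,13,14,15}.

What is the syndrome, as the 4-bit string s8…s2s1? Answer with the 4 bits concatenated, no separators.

0111

s1 (pos 1,3,5,7,9,11,13,15): 0⊕0⊕0⊕1⊕1⊕1⊕0⊕0 = 1
s2 (pos 2,3,6,7,10,11,14,15): 0⊕0⊕0⊕1⊕1⊕1⊕0⊕0 = 1
s4 (pos 4,5,6,7,12,13,14,15): 0⊕0⊕0⊕1⊕0⊕0⊕0⊕0 = 1
s8 (pos 8,9,10,11,12,13,14,15): 1⊕1⊕1⊕1⊕0⊕0⊕0⊕0 = 0
Syndrome s8…s1 = 0111 → error at position 7.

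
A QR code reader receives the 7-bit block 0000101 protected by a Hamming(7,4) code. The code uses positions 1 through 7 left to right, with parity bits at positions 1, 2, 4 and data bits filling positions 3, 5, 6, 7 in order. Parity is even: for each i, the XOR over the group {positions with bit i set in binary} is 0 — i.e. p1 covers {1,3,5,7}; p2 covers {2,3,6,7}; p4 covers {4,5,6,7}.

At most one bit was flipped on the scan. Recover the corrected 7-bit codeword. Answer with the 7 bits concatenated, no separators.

s1 (pos 1,3,5,7): 0⊕0⊕1⊕1 = 0
s2 (pos 2,3,6,7): 0⊕0⊕0⊕1 = 1
s4 (pos 4,5,6,7): 0⊕1⊕0⊕1 = 0
Syndrome s4…s1 = 010 → error at position 2.
Flip position 2: 0000101 → 0100101

0100101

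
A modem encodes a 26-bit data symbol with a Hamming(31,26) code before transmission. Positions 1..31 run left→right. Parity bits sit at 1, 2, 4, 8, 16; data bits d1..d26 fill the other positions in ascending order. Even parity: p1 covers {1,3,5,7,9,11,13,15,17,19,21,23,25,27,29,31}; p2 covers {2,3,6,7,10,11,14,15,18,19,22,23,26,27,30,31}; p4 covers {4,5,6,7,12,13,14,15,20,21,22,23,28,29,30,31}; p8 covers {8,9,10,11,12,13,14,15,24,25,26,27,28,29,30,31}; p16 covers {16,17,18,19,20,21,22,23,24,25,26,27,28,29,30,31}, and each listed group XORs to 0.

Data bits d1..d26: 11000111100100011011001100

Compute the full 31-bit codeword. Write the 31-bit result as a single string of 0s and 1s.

Place data at non-parity positions: p1 p2 1 p4 1 0 0 p8 0 1 1 1 1 0 0 p16 1 0 0 0 1 1 0 1 1 0 0 1 1 0 0
p1 (pos 1,3,5,7,9,11,13,15,17,19,21,23,25,27,29,31): XOR of data positions = 1⊕1⊕0⊕0⊕1⊕1⊕0⊕1⊕0⊕1⊕0⊕1⊕0⊕1⊕0 = 0
p2 (pos 2,3,6,7,10,11,14,15,18,19,22,23,26,27,30,31): XOR of data positions = 1⊕0⊕0⊕1⊕1⊕0⊕0⊕0⊕0⊕1⊕0⊕0⊕0⊕0⊕0 = 0
p4 (pos 4,5,6,7,12,13,14,15,20,21,22,23,28,29,30,31): XOR of data positions = 1⊕0⊕0⊕1⊕1⊕0⊕0⊕0⊕1⊕1⊕0⊕1⊕1⊕0⊕0 = 1
p8 (pos 8,9,10,11,12,13,14,15,24,25,26,27,28,29,30,31): XOR of data positions = 0⊕1⊕1⊕1⊕1⊕0⊕0⊕1⊕1⊕0⊕0⊕1⊕1⊕0⊕0 = 0
p16 (pos 16,17,18,19,20,21,22,23,24,25,26,27,28,29,30,31): XOR of data positions = 1⊕0⊕0⊕0⊕1⊕1⊕0⊕1⊕1⊕0⊕0⊕1⊕1⊕0⊕0 = 1
Codeword: 0011100001111001100011011001100

0011100001111001100011011001100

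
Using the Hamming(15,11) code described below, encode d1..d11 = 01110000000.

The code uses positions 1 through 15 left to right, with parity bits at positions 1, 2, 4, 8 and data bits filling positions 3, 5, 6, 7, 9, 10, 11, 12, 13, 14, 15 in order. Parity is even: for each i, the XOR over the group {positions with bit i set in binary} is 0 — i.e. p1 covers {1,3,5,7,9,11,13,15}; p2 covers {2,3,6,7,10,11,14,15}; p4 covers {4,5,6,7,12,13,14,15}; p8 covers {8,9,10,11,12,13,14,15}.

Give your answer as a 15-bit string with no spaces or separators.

Place data at non-parity positions: p1 p2 0 p4 1 1 1 p8 0 0 0 0 0 0 0
p1 (pos 1,3,5,7,9,11,13,15): XOR of data positions = 0⊕1⊕1⊕0⊕0⊕0⊕0 = 0
p2 (pos 2,3,6,7,10,11,14,15): XOR of data positions = 0⊕1⊕1⊕0⊕0⊕0⊕0 = 0
p4 (pos 4,5,6,7,12,13,14,15): XOR of data positions = 1⊕1⊕1⊕0⊕0⊕0⊕0 = 1
p8 (pos 8,9,10,11,12,13,14,15): XOR of data positions = 0⊕0⊕0⊕0⊕0⊕0⊕0 = 0
Codeword: 000111100000000

000111100000000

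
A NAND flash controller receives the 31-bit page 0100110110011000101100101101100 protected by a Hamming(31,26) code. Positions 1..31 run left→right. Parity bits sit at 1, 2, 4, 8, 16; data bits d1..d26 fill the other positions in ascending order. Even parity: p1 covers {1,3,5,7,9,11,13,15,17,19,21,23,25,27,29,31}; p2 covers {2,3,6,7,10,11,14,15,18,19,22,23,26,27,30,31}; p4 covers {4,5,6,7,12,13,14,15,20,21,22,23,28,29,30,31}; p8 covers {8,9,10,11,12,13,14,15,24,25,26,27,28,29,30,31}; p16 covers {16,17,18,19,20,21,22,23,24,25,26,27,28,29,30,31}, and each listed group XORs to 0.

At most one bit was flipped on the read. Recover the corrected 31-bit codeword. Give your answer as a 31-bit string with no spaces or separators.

s1 (pos 1,3,5,7,9,11,13,15,17,19,21,23,25,27,29,31): 0⊕0⊕1⊕0⊕1⊕0⊕1⊕0⊕1⊕1⊕0⊕1⊕1⊕0⊕1⊕0 = 0
s2 (pos 2,3,6,7,10,11,14,15,18,19,22,23,26,27,30,31): 1⊕0⊕1⊕0⊕0⊕0⊕0⊕0⊕0⊕1⊕0⊕1⊕1⊕0⊕0⊕0 = 1
s4 (pos 4,5,6,7,12,13,14,15,20,21,22,23,28,29,30,31): 0⊕1⊕1⊕0⊕1⊕1⊕0⊕0⊕1⊕0⊕0⊕1⊕1⊕1⊕0⊕0 = 0
s8 (pos 8,9,10,11,12,13,14,15,24,25,26,27,28,29,30,31): 1⊕1⊕0⊕0⊕1⊕1⊕0⊕0⊕0⊕1⊕1⊕0⊕1⊕1⊕0⊕0 = 0
s16 (pos 16,17,18,19,20,21,22,23,24,25,26,27,28,29,30,31): 0⊕1⊕0⊕1⊕1⊕0⊕0⊕1⊕0⊕1⊕1⊕0⊕1⊕1⊕0⊕0 = 0
Syndrome s16…s1 = 00010 → error at position 2.
Flip position 2: 0100110110011000101100101101100 → 0000110110011000101100101101100

0000110110011000101100101101100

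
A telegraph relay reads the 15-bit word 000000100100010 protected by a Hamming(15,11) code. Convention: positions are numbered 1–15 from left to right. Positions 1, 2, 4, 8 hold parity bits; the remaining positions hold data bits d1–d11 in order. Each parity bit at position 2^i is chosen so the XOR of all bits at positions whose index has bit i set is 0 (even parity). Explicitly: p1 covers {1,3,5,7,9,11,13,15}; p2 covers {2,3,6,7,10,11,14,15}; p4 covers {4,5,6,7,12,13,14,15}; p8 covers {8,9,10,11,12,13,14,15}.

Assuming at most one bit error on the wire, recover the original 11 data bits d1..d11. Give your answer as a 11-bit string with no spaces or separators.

10010100010

s1 (pos 1,3,5,7,9,11,13,15): 0⊕0⊕0⊕1⊕0⊕0⊕0⊕0 = 1
s2 (pos 2,3,6,7,10,11,14,15): 0⊕0⊕0⊕1⊕1⊕0⊕1⊕0 = 1
s4 (pos 4,5,6,7,12,13,14,15): 0⊕0⊕0⊕1⊕0⊕0⊕1⊕0 = 0
s8 (pos 8,9,10,11,12,13,14,15): 0⊕0⊕1⊕0⊕0⊕0⊕1⊕0 = 0
Syndrome s8…s1 = 0011 → error at position 3.
Flip position 3: 000000100100010 → 001000100100010
Read data bits from positions 3,5,6,7,9,10,11,12,13,14,15: 10010100010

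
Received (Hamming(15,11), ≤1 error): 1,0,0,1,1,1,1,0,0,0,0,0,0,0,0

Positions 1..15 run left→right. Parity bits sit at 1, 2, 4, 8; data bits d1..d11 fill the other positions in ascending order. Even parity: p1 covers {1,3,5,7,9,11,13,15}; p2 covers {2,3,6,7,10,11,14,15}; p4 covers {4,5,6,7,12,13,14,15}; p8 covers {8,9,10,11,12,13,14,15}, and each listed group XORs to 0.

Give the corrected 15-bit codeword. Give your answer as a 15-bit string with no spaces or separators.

000111100000000

s1 (pos 1,3,5,7,9,11,13,15): 1⊕0⊕1⊕1⊕0⊕0⊕0⊕0 = 1
s2 (pos 2,3,6,7,10,11,14,15): 0⊕0⊕1⊕1⊕0⊕0⊕0⊕0 = 0
s4 (pos 4,5,6,7,12,13,14,15): 1⊕1⊕1⊕1⊕0⊕0⊕0⊕0 = 0
s8 (pos 8,9,10,11,12,13,14,15): 0⊕0⊕0⊕0⊕0⊕0⊕0⊕0 = 0
Syndrome s8…s1 = 0001 → error at position 1.
Flip position 1: 100111100000000 → 000111100000000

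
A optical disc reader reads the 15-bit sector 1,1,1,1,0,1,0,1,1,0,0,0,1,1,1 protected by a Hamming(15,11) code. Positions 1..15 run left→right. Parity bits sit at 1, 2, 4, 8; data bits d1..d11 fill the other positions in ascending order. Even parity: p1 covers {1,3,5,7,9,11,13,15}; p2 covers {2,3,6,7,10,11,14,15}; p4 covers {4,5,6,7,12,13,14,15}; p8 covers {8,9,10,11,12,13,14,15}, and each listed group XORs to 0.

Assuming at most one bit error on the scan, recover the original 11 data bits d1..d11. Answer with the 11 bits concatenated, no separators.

10101000110

s1 (pos 1,3,5,7,9,11,13,15): 1⊕1⊕0⊕0⊕1⊕0⊕1⊕1 = 1
s2 (pos 2,3,6,7,10,11,14,15): 1⊕1⊕1⊕0⊕0⊕0⊕1⊕1 = 1
s4 (pos 4,5,6,7,12,13,14,15): 1⊕0⊕1⊕0⊕0⊕1⊕1⊕1 = 1
s8 (pos 8,9,10,11,12,13,14,15): 1⊕1⊕0⊕0⊕0⊕1⊕1⊕1 = 1
Syndrome s8…s1 = 1111 → error at position 15.
Flip position 15: 111101011000111 → 111101011000110
Read data bits from positions 3,5,6,7,9,10,11,12,13,14,15: 10101000110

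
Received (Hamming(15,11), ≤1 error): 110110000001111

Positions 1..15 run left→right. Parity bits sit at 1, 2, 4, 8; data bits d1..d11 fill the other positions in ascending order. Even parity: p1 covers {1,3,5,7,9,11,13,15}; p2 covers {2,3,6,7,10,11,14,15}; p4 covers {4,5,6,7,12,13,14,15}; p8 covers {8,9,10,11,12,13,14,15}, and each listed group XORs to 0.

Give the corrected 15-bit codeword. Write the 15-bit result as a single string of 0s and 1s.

100110000001111

s1 (pos 1,3,5,7,9,11,13,15): 1⊕0⊕1⊕0⊕0⊕0⊕1⊕1 = 0
s2 (pos 2,3,6,7,10,11,14,15): 1⊕0⊕0⊕0⊕0⊕0⊕1⊕1 = 1
s4 (pos 4,5,6,7,12,13,14,15): 1⊕1⊕0⊕0⊕1⊕1⊕1⊕1 = 0
s8 (pos 8,9,10,11,12,13,14,15): 0⊕0⊕0⊕0⊕1⊕1⊕1⊕1 = 0
Syndrome s8…s1 = 0010 → error at position 2.
Flip position 2: 110110000001111 → 100110000001111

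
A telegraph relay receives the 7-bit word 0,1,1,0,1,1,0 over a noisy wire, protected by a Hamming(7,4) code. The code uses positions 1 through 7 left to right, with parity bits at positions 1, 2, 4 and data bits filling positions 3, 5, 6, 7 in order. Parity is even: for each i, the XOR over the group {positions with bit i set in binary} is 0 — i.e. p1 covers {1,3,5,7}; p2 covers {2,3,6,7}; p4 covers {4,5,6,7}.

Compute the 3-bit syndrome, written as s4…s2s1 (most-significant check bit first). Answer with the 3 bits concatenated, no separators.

s1 (pos 1,3,5,7): 0⊕1⊕1⊕0 = 0
s2 (pos 2,3,6,7): 1⊕1⊕1⊕0 = 1
s4 (pos 4,5,6,7): 0⊕1⊕1⊕0 = 0
Syndrome s4…s1 = 010 → error at position 2.

010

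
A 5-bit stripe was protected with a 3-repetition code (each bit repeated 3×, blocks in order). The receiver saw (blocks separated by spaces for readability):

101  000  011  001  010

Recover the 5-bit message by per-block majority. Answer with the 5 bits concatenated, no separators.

10100

Block 1 (101): 2 ones → 1
Block 2 (000): 0 ones → 0
Block 3 (011): 2 ones → 1
Block 4 (001): 1 one → 0
Block 5 (010): 1 one → 0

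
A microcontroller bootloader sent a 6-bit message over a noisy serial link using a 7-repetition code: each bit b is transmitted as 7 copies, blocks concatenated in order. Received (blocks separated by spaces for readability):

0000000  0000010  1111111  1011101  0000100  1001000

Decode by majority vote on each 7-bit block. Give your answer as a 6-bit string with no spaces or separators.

001100

Block 1 (0000000): 0 ones → 0
Block 2 (0000010): 1 one → 0
Block 3 (1111111): 7 ones → 1
Block 4 (1011101): 5 ones → 1
Block 5 (0000100): 1 one → 0
Block 6 (1001000): 2 ones → 0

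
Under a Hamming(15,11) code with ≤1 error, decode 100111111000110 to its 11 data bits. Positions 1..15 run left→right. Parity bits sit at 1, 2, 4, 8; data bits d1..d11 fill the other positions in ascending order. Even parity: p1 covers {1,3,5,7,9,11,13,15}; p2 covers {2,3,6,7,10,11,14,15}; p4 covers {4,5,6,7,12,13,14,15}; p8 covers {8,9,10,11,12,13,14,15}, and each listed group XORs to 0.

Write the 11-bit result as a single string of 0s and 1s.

11111000110

s1 (pos 1,3,5,7,9,11,13,15): 1⊕0⊕1⊕1⊕1⊕0⊕1⊕0 = 1
s2 (pos 2,3,6,7,10,11,14,15): 0⊕0⊕1⊕1⊕0⊕0⊕1⊕0 = 1
s4 (pos 4,5,6,7,12,13,14,15): 1⊕1⊕1⊕1⊕0⊕1⊕1⊕0 = 0
s8 (pos 8,9,10,11,12,13,14,15): 1⊕1⊕0⊕0⊕0⊕1⊕1⊕0 = 0
Syndrome s8…s1 = 0011 → error at position 3.
Flip position 3: 100111111000110 → 101111111000110
Read data bits from positions 3,5,6,7,9,10,11,12,13,14,15: 11111000110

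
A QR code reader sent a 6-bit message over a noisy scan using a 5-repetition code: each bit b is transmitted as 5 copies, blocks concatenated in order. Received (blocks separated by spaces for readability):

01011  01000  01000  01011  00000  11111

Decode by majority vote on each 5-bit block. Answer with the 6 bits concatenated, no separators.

100101

Block 1 (01011): 3 ones → 1
Block 2 (01000): 1 one → 0
Block 3 (01000): 1 one → 0
Block 4 (01011): 3 ones → 1
Block 5 (00000): 0 ones → 0
Block 6 (11111): 5 ones → 1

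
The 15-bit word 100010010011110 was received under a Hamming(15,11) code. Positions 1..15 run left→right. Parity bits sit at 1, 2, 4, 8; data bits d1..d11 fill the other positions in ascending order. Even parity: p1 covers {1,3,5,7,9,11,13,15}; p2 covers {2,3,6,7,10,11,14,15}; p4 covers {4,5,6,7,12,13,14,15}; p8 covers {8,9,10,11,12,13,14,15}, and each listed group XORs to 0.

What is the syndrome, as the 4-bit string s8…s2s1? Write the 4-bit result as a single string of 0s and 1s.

1000

s1 (pos 1,3,5,7,9,11,13,15): 1⊕0⊕1⊕0⊕0⊕1⊕1⊕0 = 0
s2 (pos 2,3,6,7,10,11,14,15): 0⊕0⊕0⊕0⊕0⊕1⊕1⊕0 = 0
s4 (pos 4,5,6,7,12,13,14,15): 0⊕1⊕0⊕0⊕1⊕1⊕1⊕0 = 0
s8 (pos 8,9,10,11,12,13,14,15): 1⊕0⊕0⊕1⊕1⊕1⊕1⊕0 = 1
Syndrome s8…s1 = 1000 → error at position 8.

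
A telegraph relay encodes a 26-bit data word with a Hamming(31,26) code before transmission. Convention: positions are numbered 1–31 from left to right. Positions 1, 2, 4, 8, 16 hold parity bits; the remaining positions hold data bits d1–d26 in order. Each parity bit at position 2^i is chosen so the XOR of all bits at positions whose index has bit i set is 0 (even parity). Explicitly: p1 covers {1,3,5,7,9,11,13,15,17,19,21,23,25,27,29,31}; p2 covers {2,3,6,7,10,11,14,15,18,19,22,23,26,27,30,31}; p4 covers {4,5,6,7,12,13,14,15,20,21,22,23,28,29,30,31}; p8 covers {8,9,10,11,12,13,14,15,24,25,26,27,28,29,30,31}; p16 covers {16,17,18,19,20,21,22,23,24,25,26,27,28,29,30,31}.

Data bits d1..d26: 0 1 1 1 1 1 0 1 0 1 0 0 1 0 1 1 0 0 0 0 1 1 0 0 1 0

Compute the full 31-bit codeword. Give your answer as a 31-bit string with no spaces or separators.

1000111111010100010110000110010

Place data at non-parity positions: p1 p2 0 p4 1 1 1 p8 1 1 0 1 0 1 0 p16 0 1 0 1 1 0 0 0 0 1 1 0 0 1 0
p1 (pos 1,3,5,7,9,11,13,15,17,19,21,23,25,27,29,31): XOR of data positions = 0⊕1⊕1⊕1⊕0⊕0⊕0⊕0⊕0⊕1⊕0⊕0⊕1⊕0⊕0 = 1
p2 (pos 2,3,6,7,10,11,14,15,18,19,22,23,26,27,30,31): XOR of data positions = 0⊕1⊕1⊕1⊕0⊕1⊕0⊕1⊕0⊕0⊕0⊕1⊕1⊕1⊕0 = 0
p4 (pos 4,5,6,7,12,13,14,15,20,21,22,23,28,29,30,31): XOR of data positions = 1⊕1⊕1⊕1⊕0⊕1⊕0⊕1⊕1⊕0⊕0⊕0⊕0⊕1⊕0 = 0
p8 (pos 8,9,10,11,12,13,14,15,24,25,26,27,28,29,30,31): XOR of data positions = 1⊕1⊕0⊕1⊕0⊕1⊕0⊕0⊕0⊕1⊕1⊕0⊕0⊕1⊕0 = 1
p16 (pos 16,17,18,19,20,21,22,23,24,25,26,27,28,29,30,31): XOR of data positions = 0⊕1⊕0⊕1⊕1⊕0⊕0⊕0⊕0⊕1⊕1⊕0⊕0⊕1⊕0 = 0
Codeword: 1000111111010100010110000110010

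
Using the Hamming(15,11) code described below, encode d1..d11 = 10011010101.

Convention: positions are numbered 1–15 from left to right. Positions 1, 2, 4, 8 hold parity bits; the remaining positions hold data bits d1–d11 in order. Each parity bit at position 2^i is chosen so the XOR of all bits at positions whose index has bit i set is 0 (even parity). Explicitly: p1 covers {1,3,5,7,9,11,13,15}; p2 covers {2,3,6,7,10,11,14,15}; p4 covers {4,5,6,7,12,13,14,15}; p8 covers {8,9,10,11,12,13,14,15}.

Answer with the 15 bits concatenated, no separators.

001100101010101

Place data at non-parity positions: p1 p2 1 p4 0 0 1 p8 1 0 1 0 1 0 1
p1 (pos 1,3,5,7,9,11,13,15): XOR of data positions = 1⊕0⊕1⊕1⊕1⊕1⊕1 = 0
p2 (pos 2,3,6,7,10,11,14,15): XOR of data positions = 1⊕0⊕1⊕0⊕1⊕0⊕1 = 0
p4 (pos 4,5,6,7,12,13,14,15): XOR of data positions = 0⊕0⊕1⊕0⊕1⊕0⊕1 = 1
p8 (pos 8,9,10,11,12,13,14,15): XOR of data positions = 1⊕0⊕1⊕0⊕1⊕0⊕1 = 0
Codeword: 001100101010101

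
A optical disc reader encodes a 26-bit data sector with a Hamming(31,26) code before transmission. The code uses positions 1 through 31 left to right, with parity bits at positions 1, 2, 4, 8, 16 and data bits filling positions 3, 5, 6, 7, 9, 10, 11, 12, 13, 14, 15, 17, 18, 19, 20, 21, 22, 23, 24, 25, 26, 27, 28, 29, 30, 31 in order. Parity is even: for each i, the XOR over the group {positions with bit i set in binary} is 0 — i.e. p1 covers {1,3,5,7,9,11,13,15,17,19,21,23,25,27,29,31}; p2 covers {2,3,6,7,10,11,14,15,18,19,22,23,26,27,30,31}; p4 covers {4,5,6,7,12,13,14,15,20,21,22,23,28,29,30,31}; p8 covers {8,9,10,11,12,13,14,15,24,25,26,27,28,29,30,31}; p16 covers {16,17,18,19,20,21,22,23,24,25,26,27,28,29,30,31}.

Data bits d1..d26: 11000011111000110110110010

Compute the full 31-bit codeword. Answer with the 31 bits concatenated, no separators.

Place data at non-parity positions: p1 p2 1 p4 1 0 0 p8 0 0 1 1 1 1 1 p16 0 0 0 1 1 0 1 1 0 1 1 0 0 1 0
p1 (pos 1,3,5,7,9,11,13,15,17,19,21,23,25,27,29,31): XOR of data positions = 1⊕1⊕0⊕0⊕1⊕1⊕1⊕0⊕0⊕1⊕1⊕0⊕1⊕0⊕0 = 0
p2 (pos 2,3,6,7,10,11,14,15,18,19,22,23,26,27,30,31): XOR of data positions = 1⊕0⊕0⊕0⊕1⊕1⊕1⊕0⊕0⊕0⊕1⊕1⊕1⊕1⊕0 = 0
p4 (pos 4,5,6,7,12,13,14,15,20,21,22,23,28,29,30,31): XOR of data positions = 1⊕0⊕0⊕1⊕1⊕1⊕1⊕1⊕1⊕0⊕1⊕0⊕0⊕1⊕0 = 1
p8 (pos 8,9,10,11,12,13,14,15,24,25,26,27,28,29,30,31): XOR of data positions = 0⊕0⊕1⊕1⊕1⊕1⊕1⊕1⊕0⊕1⊕1⊕0⊕0⊕1⊕0 = 1
p16 (pos 16,17,18,19,20,21,22,23,24,25,26,27,28,29,30,31): XOR of data positions = 0⊕0⊕0⊕1⊕1⊕0⊕1⊕1⊕0⊕1⊕1⊕0⊕0⊕1⊕0 = 1
Codeword: 0011100100111111000110110110010

0011100100111111000110110110010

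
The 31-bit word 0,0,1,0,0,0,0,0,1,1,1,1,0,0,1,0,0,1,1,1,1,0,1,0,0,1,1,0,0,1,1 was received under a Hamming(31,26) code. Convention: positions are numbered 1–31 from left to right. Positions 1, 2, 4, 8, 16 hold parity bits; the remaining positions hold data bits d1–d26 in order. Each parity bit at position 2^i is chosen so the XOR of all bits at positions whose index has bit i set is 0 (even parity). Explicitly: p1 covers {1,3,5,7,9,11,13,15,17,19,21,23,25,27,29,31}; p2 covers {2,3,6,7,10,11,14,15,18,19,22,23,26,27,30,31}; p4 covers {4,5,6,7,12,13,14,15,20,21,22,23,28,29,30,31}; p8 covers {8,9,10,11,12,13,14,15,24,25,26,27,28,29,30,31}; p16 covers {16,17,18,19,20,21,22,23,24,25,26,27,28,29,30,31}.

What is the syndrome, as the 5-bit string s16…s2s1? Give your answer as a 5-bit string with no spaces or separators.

s1 (pos 1,3,5,7,9,11,13,15,17,19,21,23,25,27,29,31): 0⊕1⊕0⊕0⊕1⊕1⊕0⊕1⊕0⊕1⊕1⊕1⊕0⊕1⊕0⊕1 = 1
s2 (pos 2,3,6,7,10,11,14,15,18,19,22,23,26,27,30,31): 0⊕1⊕0⊕0⊕1⊕1⊕0⊕1⊕1⊕1⊕0⊕1⊕1⊕1⊕1⊕1 = 1
s4 (pos 4,5,6,7,12,13,14,15,20,21,22,23,28,29,30,31): 0⊕0⊕0⊕0⊕1⊕0⊕0⊕1⊕1⊕1⊕0⊕1⊕0⊕0⊕1⊕1 = 1
s8 (pos 8,9,10,11,12,13,14,15,24,25,26,27,28,29,30,31): 0⊕1⊕1⊕1⊕1⊕0⊕0⊕1⊕0⊕0⊕1⊕1⊕0⊕0⊕1⊕1 = 1
s16 (pos 16,17,18,19,20,21,22,23,24,25,26,27,28,29,30,31): 0⊕0⊕1⊕1⊕1⊕1⊕0⊕1⊕0⊕0⊕1⊕1⊕0⊕0⊕1⊕1 = 1
Syndrome s16…s1 = 11111 → error at position 31.

11111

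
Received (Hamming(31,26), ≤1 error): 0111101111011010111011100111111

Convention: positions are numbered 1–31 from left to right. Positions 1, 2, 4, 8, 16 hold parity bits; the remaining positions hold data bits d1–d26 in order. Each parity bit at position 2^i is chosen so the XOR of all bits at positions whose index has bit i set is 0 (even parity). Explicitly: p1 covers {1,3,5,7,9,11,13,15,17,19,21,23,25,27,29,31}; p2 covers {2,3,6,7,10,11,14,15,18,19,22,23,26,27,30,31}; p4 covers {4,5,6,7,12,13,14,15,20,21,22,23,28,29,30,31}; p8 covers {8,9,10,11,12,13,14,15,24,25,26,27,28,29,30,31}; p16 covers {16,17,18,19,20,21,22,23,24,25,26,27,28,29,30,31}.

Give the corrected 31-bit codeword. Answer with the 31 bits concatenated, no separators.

0111100111011010111011100111111

s1 (pos 1,3,5,7,9,11,13,15,17,19,21,23,25,27,29,31): 0⊕1⊕1⊕1⊕1⊕0⊕1⊕1⊕1⊕1⊕1⊕1⊕0⊕1⊕1⊕1 = 1
s2 (pos 2,3,6,7,10,11,14,15,18,19,22,23,26,27,30,31): 1⊕1⊕0⊕1⊕1⊕0⊕0⊕1⊕1⊕1⊕1⊕1⊕1⊕1⊕1⊕1 = 1
s4 (pos 4,5,6,7,12,13,14,15,20,21,22,23,28,29,30,31): 1⊕1⊕0⊕1⊕1⊕1⊕0⊕1⊕0⊕1⊕1⊕1⊕1⊕1⊕1⊕1 = 1
s8 (pos 8,9,10,11,12,13,14,15,24,25,26,27,28,29,30,31): 1⊕1⊕1⊕0⊕1⊕1⊕0⊕1⊕0⊕0⊕1⊕1⊕1⊕1⊕1⊕1 = 0
s16 (pos 16,17,18,19,20,21,22,23,24,25,26,27,28,29,30,31): 0⊕1⊕1⊕1⊕0⊕1⊕1⊕1⊕0⊕0⊕1⊕1⊕1⊕1⊕1⊕1 = 0
Syndrome s16…s1 = 00111 → error at position 7.
Flip position 7: 0111101111011010111011100111111 → 0111100111011010111011100111111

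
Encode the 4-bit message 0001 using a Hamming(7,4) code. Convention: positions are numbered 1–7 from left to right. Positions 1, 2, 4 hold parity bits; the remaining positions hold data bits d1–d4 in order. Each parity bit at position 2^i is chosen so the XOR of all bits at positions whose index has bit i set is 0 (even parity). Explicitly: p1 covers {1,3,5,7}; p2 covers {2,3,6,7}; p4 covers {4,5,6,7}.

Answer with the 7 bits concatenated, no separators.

1101001

Place data at non-parity positions: p1 p2 0 p4 0 0 1
p1 (pos 1,3,5,7): XOR of data positions = 0⊕0⊕1 = 1
p2 (pos 2,3,6,7): XOR of data positions = 0⊕0⊕1 = 1
p4 (pos 4,5,6,7): XOR of data positions = 0⊕0⊕1 = 1
Codeword: 1101001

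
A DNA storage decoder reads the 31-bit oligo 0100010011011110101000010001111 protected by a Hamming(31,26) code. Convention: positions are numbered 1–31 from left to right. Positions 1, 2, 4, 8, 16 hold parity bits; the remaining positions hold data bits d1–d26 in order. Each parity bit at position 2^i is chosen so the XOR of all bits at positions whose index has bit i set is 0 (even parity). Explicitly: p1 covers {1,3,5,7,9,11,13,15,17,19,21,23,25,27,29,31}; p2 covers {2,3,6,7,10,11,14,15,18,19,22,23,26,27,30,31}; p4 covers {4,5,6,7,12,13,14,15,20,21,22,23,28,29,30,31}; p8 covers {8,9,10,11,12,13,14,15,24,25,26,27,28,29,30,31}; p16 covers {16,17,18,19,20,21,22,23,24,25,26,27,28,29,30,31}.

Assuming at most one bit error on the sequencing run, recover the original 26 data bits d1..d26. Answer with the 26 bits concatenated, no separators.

00101101111101000010001011

s1 (pos 1,3,5,7,9,11,13,15,17,19,21,23,25,27,29,31): 0⊕0⊕0⊕0⊕1⊕0⊕1⊕1⊕1⊕1⊕0⊕0⊕0⊕0⊕1⊕1 = 1
s2 (pos 2,3,6,7,10,11,14,15,18,19,22,23,26,27,30,31): 1⊕0⊕1⊕0⊕1⊕0⊕1⊕1⊕0⊕1⊕0⊕0⊕0⊕0⊕1⊕1 = 0
s4 (pos 4,5,6,7,12,13,14,15,20,21,22,23,28,29,30,31): 0⊕0⊕1⊕0⊕1⊕1⊕1⊕1⊕0⊕0⊕0⊕0⊕1⊕1⊕1⊕1 = 1
s8 (pos 8,9,10,11,12,13,14,15,24,25,26,27,28,29,30,31): 0⊕1⊕1⊕0⊕1⊕1⊕1⊕1⊕1⊕0⊕0⊕0⊕1⊕1⊕1⊕1 = 1
s16 (pos 16,17,18,19,20,21,22,23,24,25,26,27,28,29,30,31): 0⊕1⊕0⊕1⊕0⊕0⊕0⊕0⊕1⊕0⊕0⊕0⊕1⊕1⊕1⊕1 = 1
Syndrome s16…s1 = 11101 → error at position 29.
Flip position 29: 0100010011011110101000010001111 → 0100010011011110101000010001011
Read data bits from positions 3,5,6,7,9,10,11,12,13,14,15,17,18,19,20,21,22,23,24,25,26,27,28,29,30,31: 00101101111101000010001011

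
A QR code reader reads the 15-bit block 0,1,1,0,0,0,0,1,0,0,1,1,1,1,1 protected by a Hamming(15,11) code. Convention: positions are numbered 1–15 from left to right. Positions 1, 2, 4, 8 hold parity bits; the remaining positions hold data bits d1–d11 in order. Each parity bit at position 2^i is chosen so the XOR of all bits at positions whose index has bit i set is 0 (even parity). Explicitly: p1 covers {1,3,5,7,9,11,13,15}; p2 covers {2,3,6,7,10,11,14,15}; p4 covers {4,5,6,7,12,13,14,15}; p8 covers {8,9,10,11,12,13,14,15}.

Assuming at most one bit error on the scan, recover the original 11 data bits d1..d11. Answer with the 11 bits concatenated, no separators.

10000011111

s1 (pos 1,3,5,7,9,11,13,15): 0⊕1⊕0⊕0⊕0⊕1⊕1⊕1 = 0
s2 (pos 2,3,6,7,10,11,14,15): 1⊕1⊕0⊕0⊕0⊕1⊕1⊕1 = 1
s4 (pos 4,5,6,7,12,13,14,15): 0⊕0⊕0⊕0⊕1⊕1⊕1⊕1 = 0
s8 (pos 8,9,10,11,12,13,14,15): 1⊕0⊕0⊕1⊕1⊕1⊕1⊕1 = 0
Syndrome s8…s1 = 0010 → error at position 2.
Flip position 2: 011000010011111 → 001000010011111
Read data bits from positions 3,5,6,7,9,10,11,12,13,14,15: 10000011111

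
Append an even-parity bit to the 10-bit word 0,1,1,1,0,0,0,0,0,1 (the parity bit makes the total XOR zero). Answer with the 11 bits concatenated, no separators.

01110000010

XOR of the 10 data bits: 0⊕1⊕1⊕1⊕0⊕0⊕0⊕0⊕0⊕1 = 0
Parity bit = 0 (so all 11 bits XOR to 0).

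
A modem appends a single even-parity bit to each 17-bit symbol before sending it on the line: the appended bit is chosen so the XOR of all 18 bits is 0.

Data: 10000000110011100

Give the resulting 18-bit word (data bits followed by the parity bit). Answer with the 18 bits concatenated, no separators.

XOR of the 17 data bits: 1⊕0⊕0⊕0⊕0⊕0⊕0⊕0⊕1⊕1⊕0⊕0⊕1⊕1⊕1⊕0⊕0 = 0
Parity bit = 0 (so all 18 bits XOR to 0).

100000001100111000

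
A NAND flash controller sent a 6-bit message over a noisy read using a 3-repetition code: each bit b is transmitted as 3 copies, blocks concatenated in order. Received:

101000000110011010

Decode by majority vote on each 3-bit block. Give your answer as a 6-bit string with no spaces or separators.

100110

Block 1 (101): 2 ones → 1
Block 2 (000): 0 ones → 0
Block 3 (000): 0 ones → 0
Block 4 (110): 2 ones → 1
Block 5 (011): 2 ones → 1
Block 6 (010): 1 one → 0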